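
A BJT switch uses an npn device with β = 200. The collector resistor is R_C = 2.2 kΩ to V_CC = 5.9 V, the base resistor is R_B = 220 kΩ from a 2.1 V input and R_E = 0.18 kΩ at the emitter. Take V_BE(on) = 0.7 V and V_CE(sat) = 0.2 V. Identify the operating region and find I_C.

active; I_C ≈ 1.1 mA

Assume active. Base-emitter loop: I_B = (V_BB − V_BE)/(R_B + (β+1)R_E) = (2.1 − 0.7)/(220 + 201×0.18) = 0.00546 mA.
I_C = β·I_B = 200×0.00546 = 1.09 mA.
V_CE = V_CC − I_C·R_C − I_E·R_E = 5.9 − 1.09×2.2 − 1.1×0.18 = 3.3 V > V_CE(sat), so the active-region assumption holds.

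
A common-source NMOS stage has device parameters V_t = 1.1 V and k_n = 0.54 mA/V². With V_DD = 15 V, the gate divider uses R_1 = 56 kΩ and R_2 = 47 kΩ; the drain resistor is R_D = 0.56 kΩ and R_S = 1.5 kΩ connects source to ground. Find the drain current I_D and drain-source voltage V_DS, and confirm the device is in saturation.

V_G = V_DD·R_2/(R_1+R_2) = 15×47/103 = 6.84 V.
Assume saturation: I_D = (k_n/2)(V_GS − V_t)² with V_GS = V_G − I_D·R_S = 6.84 − 1.5·I_D.
Substituting gives 0.608·I_D² − 5.65·I_D + 8.91 = 0, with roots I_D = 2.01 or 7.3 mA.
The root I_D = 7.3 mA gives V_GS = -4.1 V ≤ V_t, so take I_D = 2.01 mA.
Then V_GS = 3.83 V and V_DS = V_DD − I_D(R_D+R_S) = 15 − 2.01×2.06 = 10.9 V.
Saturation requires V_DS ≥ V_GS − V_t = 2.73 V; 10.9 ≥ 2.73 ✓.

I_D ≈ 2 mA, V_DS ≈ 11 V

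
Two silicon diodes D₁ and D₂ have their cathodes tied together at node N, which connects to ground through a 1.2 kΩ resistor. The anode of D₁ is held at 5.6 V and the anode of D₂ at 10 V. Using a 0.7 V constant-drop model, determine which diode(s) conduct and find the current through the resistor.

Only D₂ conducts; I_R ≈ 7.8 mA

Assume both conduct. Then node N would need to be at both 5.6−0.7 = 4.9 V and 10−0.7 = 9.3 V, which is impossible.
Assume only D₂ conducts: V_N = 10 − 0.7 = 9.3 V, so I_R = 9.3/1.2 = 7.75 mA.
Check D₁: its anode-to-cathode voltage is 5.6 − 9.3 = -3.7 V < 0.7 V, so it is off. The assumption is consistent.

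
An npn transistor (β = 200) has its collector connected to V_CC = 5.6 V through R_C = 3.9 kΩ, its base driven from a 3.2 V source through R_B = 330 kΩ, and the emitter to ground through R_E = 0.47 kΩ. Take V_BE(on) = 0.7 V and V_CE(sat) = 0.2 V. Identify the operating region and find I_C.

active; I_C ≈ 1.2 mA

Assume active. Base-emitter loop: I_B = (V_BB − V_BE)/(R_B + (β+1)R_E) = (3.2 − 0.7)/(330 + 201×0.47) = 0.00589 mA.
I_C = β·I_B = 200×0.00589 = 1.18 mA.
V_CE = V_CC − I_C·R_C − I_E·R_E = 5.6 − 1.18×3.9 − 1.18×0.47 = 0.45 V > V_CE(sat), so the active-region assumption holds.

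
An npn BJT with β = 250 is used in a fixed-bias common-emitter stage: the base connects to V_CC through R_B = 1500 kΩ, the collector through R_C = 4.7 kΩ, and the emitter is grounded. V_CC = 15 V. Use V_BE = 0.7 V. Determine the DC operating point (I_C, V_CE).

Base loop: V_CC = I_B·R_B + V_BE, so I_B = (15 − 0.7)/1500 kΩ = 0.00953 mA.
In the active region I_C = β·I_B = 250 × 0.00953 = 2.38 mA.
Collector loop: V_CE = V_CC − I_C·R_C = 15 − 2.38×4.7 = 3.8 V.
Since V_CE = 3.8 V > V_CE(sat) ≈ 0.2 V, the transistor is in the active region as assumed.

I_C ≈ 2.4 mA, V_CE ≈ 3.8 V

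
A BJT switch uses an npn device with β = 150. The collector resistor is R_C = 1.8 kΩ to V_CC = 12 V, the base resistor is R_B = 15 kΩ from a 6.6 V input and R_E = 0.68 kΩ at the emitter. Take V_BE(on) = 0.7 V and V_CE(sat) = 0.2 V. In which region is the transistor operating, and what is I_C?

saturation; I_C ≈ 4.7 mA

Assume active: I_B = (6.6 − 0.7)/(15 + 151×0.68) = 0.0501 mA, I_C = β·I_B = 7.52 mA.
Then V_CE = 12 − 7.52×1.8 − 7.57×0.68 = -6.68 V < 0.2 V — the active assumption fails.
Re-solve with V_CE = 0.2 V. KCL at the emitter: V_E/R_E = (V_BB−0.7−V_E)/R_B + (V_CC−0.2−V_E)/R_C, giving V_E = 3.32 V.
I_C = (V_CC − 0.2 − V_E)/R_C = (11.8 − 3.32)/1.8 = 4.71 mA.
Check: I_B = (5.9 − 3.32)/15 = 0.172 mA, and β·I_B = 25.8 mA > I_C, confirming saturation.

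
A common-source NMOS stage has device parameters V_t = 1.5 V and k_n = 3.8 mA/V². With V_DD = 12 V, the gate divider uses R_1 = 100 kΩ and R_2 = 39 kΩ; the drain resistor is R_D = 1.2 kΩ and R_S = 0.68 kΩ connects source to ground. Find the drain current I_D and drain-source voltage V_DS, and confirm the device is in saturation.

V_G = V_DD·R_2/(R_1+R_2) = 12×39/139 = 3.37 V.
Assume saturation: I_D = (k_n/2)(V_GS − V_t)² with V_GS = V_G − I_D·R_S = 3.37 − 0.68·I_D.
Substituting gives 0.879·I_D² − 5.82·I_D + 6.62 = 0, with roots I_D = 1.46 or 5.17 mA.
The root I_D = 5.17 mA gives V_GS = -0.15 V ≤ V_t, so take I_D = 1.46 mA.
Then V_GS = 2.38 V and V_DS = V_DD − I_D(R_D+R_S) = 12 − 1.46×1.88 = 9.26 V.
Saturation requires V_DS ≥ V_GS − V_t = 0.876 V; 9.26 ≥ 0.876 ✓.

I_D ≈ 1.5 mA, V_DS ≈ 9.3 V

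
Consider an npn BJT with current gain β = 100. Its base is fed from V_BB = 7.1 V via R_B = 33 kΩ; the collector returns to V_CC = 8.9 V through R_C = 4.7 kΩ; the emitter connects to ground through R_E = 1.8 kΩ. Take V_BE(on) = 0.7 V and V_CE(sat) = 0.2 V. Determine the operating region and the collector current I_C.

saturation; I_C ≈ 1.3 mA

Assume active: I_B = (7.1 − 0.7)/(33 + 101×1.8) = 0.0298 mA, I_C = β·I_B = 2.98 mA.
Then V_CE = 8.9 − 2.98×4.7 − 3.01×1.8 = -10.5 V < 0.2 V — the active assumption fails.
Re-solve with V_CE = 0.2 V. KCL at the emitter: V_E/R_E = (V_BB−0.7−V_E)/R_B + (V_CC−0.2−V_E)/R_C, giving V_E = 2.56 V.
I_C = (V_CC − 0.2 − V_E)/R_C = (8.7 − 2.56)/4.7 = 1.31 mA.
Check: I_B = (6.4 − 2.56)/33 = 0.116 mA, and β·I_B = 11.6 mA > I_C, confirming saturation.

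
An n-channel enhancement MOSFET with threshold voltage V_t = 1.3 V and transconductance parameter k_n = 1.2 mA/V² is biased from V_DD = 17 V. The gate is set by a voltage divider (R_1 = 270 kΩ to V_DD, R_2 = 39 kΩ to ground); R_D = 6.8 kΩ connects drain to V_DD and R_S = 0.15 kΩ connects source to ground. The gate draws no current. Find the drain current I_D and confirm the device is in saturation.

V_G = V_DD·R_2/(R_1+R_2) = 17×39/309 = 2.15 V.
Assume saturation: I_D = (k_n/2)(V_GS − V_t)² with V_GS = V_G − I_D·R_S = 2.15 − 0.15·I_D.
Substituting gives 0.0135·I_D² − 1.15·I_D + 0.429 = 0, with roots I_D = 0.374 or 85 mA.
The root I_D = 85 mA gives V_GS = -10.6 V ≤ V_t, so take I_D = 0.374 mA.
Then V_GS = 2.09 V and V_DS = V_DD − I_D(R_D+R_S) = 17 − 0.374×6.95 = 14.4 V.
Saturation requires V_DS ≥ V_GS − V_t = 0.79 V; 14.4 ≥ 0.79 ✓.

I_D ≈ 0.37 mA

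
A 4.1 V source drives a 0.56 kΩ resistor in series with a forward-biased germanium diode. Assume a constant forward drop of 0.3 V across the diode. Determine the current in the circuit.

KVL around the loop: 4.1 = V_D + I·R = 0.3 + I × 0.56 kΩ.
So I = (4.1 − 0.3) / 0.56 kΩ = 3.8 / 0.56 = 6.79 mA.

I ≈ 6.8 mA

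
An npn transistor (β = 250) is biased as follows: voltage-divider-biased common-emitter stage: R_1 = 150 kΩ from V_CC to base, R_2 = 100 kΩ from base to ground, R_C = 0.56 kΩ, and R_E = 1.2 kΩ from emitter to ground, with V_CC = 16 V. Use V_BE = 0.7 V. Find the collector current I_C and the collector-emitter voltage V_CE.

Thevenize the base divider: V_Th = V_CC·R_2/(R_1+R_2) = 16×100/250 = 6.4 V, R_Th = R_1‖R_2 = 60 kΩ.
Base-emitter loop: V_Th = I_B·R_Th + V_BE + (β+1)I_B·R_E, so I_B = (6.4 − 0.7) / (60 + 251×1.2) = 0.0158 mA.
I_C = β·I_B = 250×0.0158 = 3.95 mA, and I_E = (β+1)I_B = 3.96 mA.
V_CE = V_CC − I_C·R_C − I_E·R_E = 16 − 3.95×0.56 − 3.96×1.2 = 9.04 V.
V_CE = 9.04 V > 0.2 V confirms active-region operation.

I_C ≈ 3.9 mA, V_CE ≈ 9 V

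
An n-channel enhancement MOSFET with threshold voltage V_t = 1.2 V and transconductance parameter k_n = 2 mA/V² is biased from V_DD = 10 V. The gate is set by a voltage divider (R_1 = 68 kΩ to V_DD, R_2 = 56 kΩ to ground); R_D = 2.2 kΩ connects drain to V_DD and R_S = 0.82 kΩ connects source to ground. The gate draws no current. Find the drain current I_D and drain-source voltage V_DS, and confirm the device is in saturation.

V_G = V_DD·R_2/(R_1+R_2) = 10×56/124 = 4.52 V.
Assume saturation: I_D = (k_n/2)(V_GS − V_t)² with V_GS = V_G − I_D·R_S = 4.52 − 0.82·I_D.
Substituting gives 0.672·I_D² − 6.44·I_D + 11 = 0, with roots I_D = 2.22 or 7.35 mA.
The root I_D = 7.35 mA gives V_GS = -1.51 V ≤ V_t, so take I_D = 2.22 mA.
Then V_GS = 2.69 V and V_DS = V_DD − I_D(R_D+R_S) = 10 − 2.22×3.02 = 3.28 V.
Saturation requires V_DS ≥ V_GS − V_t = 1.49 V; 3.28 ≥ 1.49 ✓.

I_D ≈ 2.2 mA, V_DS ≈ 3.3 V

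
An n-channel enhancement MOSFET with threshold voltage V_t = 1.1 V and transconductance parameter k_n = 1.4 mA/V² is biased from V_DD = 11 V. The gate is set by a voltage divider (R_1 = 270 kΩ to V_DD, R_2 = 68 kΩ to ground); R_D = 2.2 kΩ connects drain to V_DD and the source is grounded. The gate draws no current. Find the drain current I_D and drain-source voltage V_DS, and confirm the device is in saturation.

V_G = V_DD·R_2/(R_1+R_2) = 11×68/338 = 2.21 V. With the source grounded, V_GS = V_G = 2.21 V.
Assume saturation: I_D = (k_n/2)(V_GS − V_t)² = (1.4/2)×(2.21 − 1.1)² = 0.7×1.11² = 0.867 mA.
V_DS = V_DD − I_D·R_D = 11 − 0.867×2.2 = 9.09 V.
Saturation requires V_DS ≥ V_GS − V_t = 1.11 V; 9.09 ≥ 1.11 ✓.

I_D ≈ 0.87 mA, V_DS ≈ 9.1 V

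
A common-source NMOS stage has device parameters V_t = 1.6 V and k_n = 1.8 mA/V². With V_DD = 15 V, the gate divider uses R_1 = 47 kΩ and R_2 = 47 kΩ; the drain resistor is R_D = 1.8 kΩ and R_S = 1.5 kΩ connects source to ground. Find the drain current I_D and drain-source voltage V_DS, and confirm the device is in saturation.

V_G = V_DD·R_2/(R_1+R_2) = 15×47/94 = 7.5 V.
Assume saturation: I_D = (k_n/2)(V_GS − V_t)² with V_GS = V_G − I_D·R_S = 7.5 − 1.5·I_D.
Substituting gives 2.03·I_D² − 16.9·I_D + 31.3 = 0, with roots I_D = 2.76 or 5.6 mA.
The root I_D = 5.6 mA gives V_GS = -0.893 V ≤ V_t, so take I_D = 2.76 mA.
Then V_GS = 3.35 V and V_DS = V_DD − I_D(R_D+R_S) = 15 − 2.76×3.3 = 5.88 V.
Saturation requires V_DS ≥ V_GS − V_t = 1.75 V; 5.88 ≥ 1.75 ✓.

I_D ≈ 2.8 mA, V_DS ≈ 5.9 V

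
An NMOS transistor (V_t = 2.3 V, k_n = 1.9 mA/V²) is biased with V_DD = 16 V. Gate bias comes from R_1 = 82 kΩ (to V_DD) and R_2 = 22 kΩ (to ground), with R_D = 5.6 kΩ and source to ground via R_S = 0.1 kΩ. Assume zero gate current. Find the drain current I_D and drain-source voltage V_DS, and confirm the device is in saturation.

I_D ≈ 0.93 mA, V_DS ≈ 11 V

V_G = V_DD·R_2/(R_1+R_2) = 16×22/104 = 3.38 V.
Assume saturation: I_D = (k_n/2)(V_GS − V_t)² with V_GS = V_G − I_D·R_S = 3.38 − 0.1·I_D.
Substituting gives 0.0095·I_D² − 1.21·I_D + 1.12 = 0, with roots I_D = 0.933 or 126 mA.
The root I_D = 126 mA gives V_GS = -9.22 V ≤ V_t, so take I_D = 0.933 mA.
Then V_GS = 3.29 V and V_DS = V_DD − I_D(R_D+R_S) = 16 − 0.933×5.7 = 10.7 V.
Saturation requires V_DS ≥ V_GS − V_t = 0.991 V; 10.7 ≥ 0.991 ✓.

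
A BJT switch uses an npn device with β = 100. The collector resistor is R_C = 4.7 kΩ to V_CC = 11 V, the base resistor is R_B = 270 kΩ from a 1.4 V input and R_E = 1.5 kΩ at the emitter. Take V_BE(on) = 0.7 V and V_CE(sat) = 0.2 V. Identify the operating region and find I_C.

active; I_C ≈ 0.17 mA

Assume active. Base-emitter loop: I_B = (V_BB − V_BE)/(R_B + (β+1)R_E) = (1.4 − 0.7)/(270 + 101×1.5) = 0.00166 mA.
I_C = β·I_B = 100×0.00166 = 0.166 mA.
V_CE = V_CC − I_C·R_C − I_E·R_E = 11 − 0.166×4.7 − 0.168×1.5 = 9.97 V > V_CE(sat), so the active-region assumption holds.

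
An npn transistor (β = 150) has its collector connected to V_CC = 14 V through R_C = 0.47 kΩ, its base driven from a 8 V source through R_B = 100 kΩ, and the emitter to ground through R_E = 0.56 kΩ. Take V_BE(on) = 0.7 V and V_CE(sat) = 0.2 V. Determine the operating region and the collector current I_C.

active; I_C ≈ 5.9 mA

Assume active. Base-emitter loop: I_B = (V_BB − V_BE)/(R_B + (β+1)R_E) = (8 − 0.7)/(100 + 151×0.56) = 0.0396 mA.
I_C = β·I_B = 150×0.0396 = 5.93 mA.
V_CE = V_CC − I_C·R_C − I_E·R_E = 14 − 5.93×0.47 − 5.97×0.56 = 7.87 V > V_CE(sat), so the active-region assumption holds.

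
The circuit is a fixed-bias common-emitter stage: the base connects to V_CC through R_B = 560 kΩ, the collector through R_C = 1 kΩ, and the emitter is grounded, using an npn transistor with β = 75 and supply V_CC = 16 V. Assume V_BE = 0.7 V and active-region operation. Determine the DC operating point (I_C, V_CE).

Base loop: V_CC = I_B·R_B + V_BE, so I_B = (16 − 0.7)/560 kΩ = 0.0273 mA.
In the active region I_C = β·I_B = 75 × 0.0273 = 2.05 mA.
Collector loop: V_CE = V_CC − I_C·R_C = 16 − 2.05×1 = 14 V.
Since V_CE = 14 V > V_CE(sat) ≈ 0.2 V, the transistor is in the active region as assumed.

I_C ≈ 2 mA, V_CE ≈ 14 V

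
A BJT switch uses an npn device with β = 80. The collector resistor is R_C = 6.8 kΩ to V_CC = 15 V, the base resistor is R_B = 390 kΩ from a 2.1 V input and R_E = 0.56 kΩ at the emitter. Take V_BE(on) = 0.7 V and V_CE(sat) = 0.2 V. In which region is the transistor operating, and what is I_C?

Assume active. Base-emitter loop: I_B = (V_BB − V_BE)/(R_B + (β+1)R_E) = (2.1 − 0.7)/(390 + 81×0.56) = 0.00322 mA.
I_C = β·I_B = 80×0.00322 = 0.257 mA.
V_CE = V_CC − I_C·R_C − I_E·R_E = 15 − 0.257×6.8 − 0.26×0.56 = 13.1 V > V_CE(sat), so the active-region assumption holds.

active; I_C ≈ 0.26 mA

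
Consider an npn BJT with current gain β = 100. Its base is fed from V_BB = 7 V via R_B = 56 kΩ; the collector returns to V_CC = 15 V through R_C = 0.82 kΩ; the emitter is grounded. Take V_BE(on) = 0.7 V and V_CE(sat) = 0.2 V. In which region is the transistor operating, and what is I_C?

active; I_C ≈ 11 mA

Assume active. Base-emitter loop: I_B = (V_BB − V_BE)/R_B = (7 − 0.7)/56 = 0.113 mA.
I_C = β·I_B = 100×0.113 = 11.2 mA.
V_CE = V_CC − I_C·R_C = 15 − 11.2×0.82 = 5.78 V > V_CE(sat), so the active-region assumption holds.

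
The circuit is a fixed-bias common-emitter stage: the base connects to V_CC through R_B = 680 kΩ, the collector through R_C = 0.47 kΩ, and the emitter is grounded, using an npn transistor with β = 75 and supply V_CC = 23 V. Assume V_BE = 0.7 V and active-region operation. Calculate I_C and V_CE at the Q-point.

Base loop: V_CC = I_B·R_B + V_BE, so I_B = (23 − 0.7)/680 kΩ = 0.0328 mA.
In the active region I_C = β·I_B = 75 × 0.0328 = 2.46 mA.
Collector loop: V_CE = V_CC − I_C·R_C = 23 − 2.46×0.47 = 21.8 V.
Since V_CE = 21.8 V > V_CE(sat) ≈ 0.2 V, the transistor is in the active region as assumed.

I_C ≈ 2.5 mA, V_CE ≈ 22 V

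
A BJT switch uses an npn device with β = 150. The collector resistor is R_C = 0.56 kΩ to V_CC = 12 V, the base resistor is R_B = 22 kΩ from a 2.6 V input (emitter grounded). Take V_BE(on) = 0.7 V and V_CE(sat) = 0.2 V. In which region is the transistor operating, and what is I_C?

active; I_C ≈ 13 mA

Assume active. Base-emitter loop: I_B = (V_BB − V_BE)/R_B = (2.6 − 0.7)/22 = 0.0864 mA.
I_C = β·I_B = 150×0.0864 = 13 mA.
V_CE = V_CC − I_C·R_C = 12 − 13×0.56 = 4.75 V > V_CE(sat), so the active-region assumption holds.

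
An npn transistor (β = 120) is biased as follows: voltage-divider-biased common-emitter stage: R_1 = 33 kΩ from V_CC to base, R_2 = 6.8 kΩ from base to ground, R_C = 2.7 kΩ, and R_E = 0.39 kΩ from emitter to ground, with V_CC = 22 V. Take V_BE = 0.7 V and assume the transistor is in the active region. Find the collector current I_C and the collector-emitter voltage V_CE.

I_C ≈ 6.9 mA, V_CE ≈ 0.51 V

Thevenize the base divider: V_Th = V_CC·R_2/(R_1+R_2) = 22×6.8/39.8 = 3.76 V, R_Th = R_1‖R_2 = 5.64 kΩ.
Base-emitter loop: V_Th = I_B·R_Th + V_BE + (β+1)I_B·R_E, so I_B = (3.76 − 0.7) / (5.64 + 121×0.39) = 0.0579 mA.
I_C = β·I_B = 120×0.0579 = 6.95 mA, and I_E = (β+1)I_B = 7.01 mA.
V_CE = V_CC − I_C·R_C − I_E·R_E = 22 − 6.95×2.7 − 7.01×0.39 = 0.508 V.
V_CE = 0.508 V > 0.2 V confirms active-region operation.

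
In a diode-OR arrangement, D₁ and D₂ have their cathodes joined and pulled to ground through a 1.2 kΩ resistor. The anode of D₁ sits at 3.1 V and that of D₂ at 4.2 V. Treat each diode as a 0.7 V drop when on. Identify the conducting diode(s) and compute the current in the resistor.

Assume both conduct. Then node N would need to be at both 3.1−0.7 = 2.4 V and 4.2−0.7 = 3.5 V, which is impossible.
Assume only D₂ conducts: V_N = 4.2 − 0.7 = 3.5 V, so I_R = 3.5/1.2 = 2.92 mA.
Check D₁: its anode-to-cathode voltage is 3.1 − 3.5 = -0.4 V < 0.7 V, so it is off. The assumption is consistent.

Only D₂ conducts; I_R ≈ 2.9 mA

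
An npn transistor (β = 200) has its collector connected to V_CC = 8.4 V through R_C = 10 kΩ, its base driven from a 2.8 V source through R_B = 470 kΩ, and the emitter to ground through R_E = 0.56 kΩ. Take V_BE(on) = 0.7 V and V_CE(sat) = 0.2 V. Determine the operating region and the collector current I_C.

active; I_C ≈ 0.72 mA

Assume active. Base-emitter loop: I_B = (V_BB − V_BE)/(R_B + (β+1)R_E) = (2.8 − 0.7)/(470 + 201×0.56) = 0.0036 mA.
I_C = β·I_B = 200×0.0036 = 0.721 mA.
V_CE = V_CC − I_C·R_C − I_E·R_E = 8.4 − 0.721×10 − 0.725×0.56 = 0.785 V > V_CE(sat), so the active-region assumption holds.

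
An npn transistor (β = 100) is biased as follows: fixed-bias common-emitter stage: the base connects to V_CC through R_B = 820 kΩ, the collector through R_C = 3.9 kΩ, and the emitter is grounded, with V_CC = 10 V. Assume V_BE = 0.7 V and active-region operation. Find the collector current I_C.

I_C ≈ 1.1 mA

Base loop: V_CC = I_B·R_B + V_BE, so I_B = (10 − 0.7)/820 kΩ = 0.0113 mA.
In the active region I_C = β·I_B = 100 × 0.0113 = 1.13 mA.
Collector loop: V_CE = V_CC − I_C·R_C = 10 − 1.13×3.9 = 5.58 V.
Since V_CE = 5.58 V > V_CE(sat) ≈ 0.2 V, the transistor is in the active region as assumed.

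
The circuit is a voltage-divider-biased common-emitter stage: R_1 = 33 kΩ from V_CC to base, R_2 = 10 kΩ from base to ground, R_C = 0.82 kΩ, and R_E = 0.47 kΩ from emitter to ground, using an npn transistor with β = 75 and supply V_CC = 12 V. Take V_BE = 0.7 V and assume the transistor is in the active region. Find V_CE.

Thevenize the base divider: V_Th = V_CC·R_2/(R_1+R_2) = 12×10/43 = 2.79 V, R_Th = R_1‖R_2 = 7.67 kΩ.
Base-emitter loop: V_Th = I_B·R_Th + V_BE + (β+1)I_B·R_E, so I_B = (2.79 − 0.7) / (7.67 + 76×0.47) = 0.0482 mA.
I_C = β·I_B = 75×0.0482 = 3.61 mA, and I_E = (β+1)I_B = 3.66 mA.
V_CE = V_CC − I_C·R_C − I_E·R_E = 12 − 3.61×0.82 − 3.66×0.47 = 7.32 V.
V_CE = 7.32 V > 0.2 V confirms active-region operation.

V_CE ≈ 7.3 V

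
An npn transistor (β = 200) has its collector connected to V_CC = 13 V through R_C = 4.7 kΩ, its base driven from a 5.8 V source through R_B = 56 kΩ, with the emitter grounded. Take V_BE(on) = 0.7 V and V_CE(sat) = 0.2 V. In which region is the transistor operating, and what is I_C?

saturation; I_C ≈ 2.7 mA

Assume active: I_B = (5.8 − 0.7)/56 = 0.0911 mA, giving I_C = β·I_B = 18.2 mA.
But then V_CE = 13 − 18.2×4.7 = -72.6 V < V_CE(sat) = 0.2 V — impossible in the active region.
So the transistor is saturated. With V_CE = 0.2 V, I_C = (V_CC − 0.2)/R_C = 12.8/4.7 = 2.72 mA.
Check: β·I_B = 18.2 mA > I_C = 2.72 mA, confirming saturation.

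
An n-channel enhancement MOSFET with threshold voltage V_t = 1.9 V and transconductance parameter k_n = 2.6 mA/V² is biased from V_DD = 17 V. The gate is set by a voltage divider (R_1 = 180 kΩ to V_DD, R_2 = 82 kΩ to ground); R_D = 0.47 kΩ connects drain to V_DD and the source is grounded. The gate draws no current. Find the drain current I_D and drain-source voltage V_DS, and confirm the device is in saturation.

I_D ≈ 15 mA, V_DS ≈ 9.9 V

V_G = V_DD·R_2/(R_1+R_2) = 17×82/262 = 5.32 V. With the source grounded, V_GS = V_G = 5.32 V.
Assume saturation: I_D = (k_n/2)(V_GS − V_t)² = (2.6/2)×(5.32 − 1.9)² = 1.3×3.42² = 15.2 mA.
V_DS = V_DD − I_D·R_D = 17 − 15.2×0.47 = 9.85 V.
Saturation requires V_DS ≥ V_GS − V_t = 3.42 V; 9.85 ≥ 3.42 ✓.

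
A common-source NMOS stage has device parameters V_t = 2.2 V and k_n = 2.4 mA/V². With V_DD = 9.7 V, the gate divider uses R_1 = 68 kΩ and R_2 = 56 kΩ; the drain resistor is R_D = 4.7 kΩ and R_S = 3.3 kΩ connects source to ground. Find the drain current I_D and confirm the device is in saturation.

V_G = V_DD·R_2/(R_1+R_2) = 9.7×56/124 = 4.38 V.
Assume saturation: I_D = (k_n/2)(V_GS − V_t)² with V_GS = V_G − I_D·R_S = 4.38 − 3.3·I_D.
Substituting gives 13.1·I_D² − 18.3·I_D + 5.71 = 0, with roots I_D = 0.471 or 0.927 mA.
The root I_D = 0.927 mA gives V_GS = 1.32 V ≤ V_t, so take I_D = 0.471 mA.
Then V_GS = 2.83 V and V_DS = V_DD − I_D(R_D+R_S) = 9.7 − 0.471×8 = 5.93 V.
Saturation requires V_DS ≥ V_GS − V_t = 0.626 V; 5.93 ≥ 0.626 ✓.

I_D ≈ 0.47 mA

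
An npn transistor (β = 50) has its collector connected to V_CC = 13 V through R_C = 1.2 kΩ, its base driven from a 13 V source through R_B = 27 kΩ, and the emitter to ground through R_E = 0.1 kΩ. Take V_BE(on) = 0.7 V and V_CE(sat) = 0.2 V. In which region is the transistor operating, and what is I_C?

Assume active: I_B = (13 − 0.7)/(27 + 51×0.1) = 0.383 mA, I_C = β·I_B = 19.2 mA.
Then V_CE = 13 − 19.2×1.2 − 19.5×0.1 = -11.9 V < 0.2 V — the active assumption fails.
Re-solve with V_CE = 0.2 V. KCL at the emitter: V_E/R_E = (V_BB−0.7−V_E)/R_B + (V_CC−0.2−V_E)/R_C, giving V_E = 1.02 V.
I_C = (V_CC − 0.2 − V_E)/R_C = (12.8 − 1.02)/1.2 = 9.81 mA.
Check: I_B = (12.3 − 1.02)/27 = 0.418 mA, and β·I_B = 20.9 mA > I_C, confirming saturation.

saturation; I_C ≈ 9.8 mA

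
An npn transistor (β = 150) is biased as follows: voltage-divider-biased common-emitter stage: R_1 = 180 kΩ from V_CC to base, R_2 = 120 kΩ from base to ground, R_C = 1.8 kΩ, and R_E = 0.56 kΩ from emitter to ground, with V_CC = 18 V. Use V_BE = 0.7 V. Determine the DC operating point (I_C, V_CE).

I_C ≈ 6.2 mA, V_CE ≈ 3.3 V

Thevenize the base divider: V_Th = V_CC·R_2/(R_1+R_2) = 18×120/300 = 7.2 V, R_Th = R_1‖R_2 = 72 kΩ.
Base-emitter loop: V_Th = I_B·R_Th + V_BE + (β+1)I_B·R_E, so I_B = (7.2 − 0.7) / (72 + 151×0.56) = 0.0415 mA.
I_C = β·I_B = 150×0.0415 = 6.23 mA, and I_E = (β+1)I_B = 6.27 mA.
V_CE = V_CC − I_C·R_C − I_E·R_E = 18 − 6.23×1.8 − 6.27×0.56 = 3.28 V.
V_CE = 3.28 V > 0.2 V confirms active-region operation.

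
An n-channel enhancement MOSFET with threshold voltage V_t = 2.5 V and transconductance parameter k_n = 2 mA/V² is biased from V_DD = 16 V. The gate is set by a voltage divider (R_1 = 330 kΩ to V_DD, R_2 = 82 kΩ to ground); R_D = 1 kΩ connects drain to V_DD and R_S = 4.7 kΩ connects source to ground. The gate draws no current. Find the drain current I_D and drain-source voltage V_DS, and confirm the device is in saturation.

I_D ≈ 0.084 mA, V_DS ≈ 16 V

V_G = V_DD·R_2/(R_1+R_2) = 16×82/412 = 3.18 V.
Assume saturation: I_D = (k_n/2)(V_GS − V_t)² with V_GS = V_G − I_D·R_S = 3.18 − 4.7·I_D.
Substituting gives 22.1·I_D² − 7.43·I_D + 0.468 = 0, with roots I_D = 0.084 or 0.253 mA.
The root I_D = 0.253 mA gives V_GS = 2 V ≤ V_t, so take I_D = 0.084 mA.
Then V_GS = 2.79 V and V_DS = V_DD − I_D(R_D+R_S) = 16 − 0.084×5.7 = 15.5 V.
Saturation requires V_DS ≥ V_GS − V_t = 0.29 V; 15.5 ≥ 0.29 ✓.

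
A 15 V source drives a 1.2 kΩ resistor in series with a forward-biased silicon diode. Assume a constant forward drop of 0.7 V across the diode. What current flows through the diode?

KVL around the loop: 15 = V_D + I·R = 0.7 + I × 1.2 kΩ.
So I = (15 − 0.7) / 1.2 kΩ = 14.3 / 1.2 = 11.9 mA.

I ≈ 12 mA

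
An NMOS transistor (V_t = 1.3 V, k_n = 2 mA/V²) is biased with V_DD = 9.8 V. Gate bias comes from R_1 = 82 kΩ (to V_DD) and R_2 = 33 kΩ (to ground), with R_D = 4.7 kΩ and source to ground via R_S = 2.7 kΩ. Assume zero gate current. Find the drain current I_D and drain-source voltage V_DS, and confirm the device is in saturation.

V_G = V_DD·R_2/(R_1+R_2) = 9.8×33/115 = 2.81 V.
Assume saturation: I_D = (k_n/2)(V_GS − V_t)² with V_GS = V_G − I_D·R_S = 2.81 − 2.7·I_D.
Substituting gives 7.29·I_D² − 9.17·I_D + 2.29 = 0, with roots I_D = 0.343 or 0.914 mA.
The root I_D = 0.914 mA gives V_GS = 0.344 V ≤ V_t, so take I_D = 0.343 mA.
Then V_GS = 1.89 V and V_DS = V_DD − I_D(R_D+R_S) = 9.8 − 0.343×7.4 = 7.26 V.
Saturation requires V_DS ≥ V_GS − V_t = 0.586 V; 7.26 ≥ 0.586 ✓.

I_D ≈ 0.34 mA, V_DS ≈ 7.3 V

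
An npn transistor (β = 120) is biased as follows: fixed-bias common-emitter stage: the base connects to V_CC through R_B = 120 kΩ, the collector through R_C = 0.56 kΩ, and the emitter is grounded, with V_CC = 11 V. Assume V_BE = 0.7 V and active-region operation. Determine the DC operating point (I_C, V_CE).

Base loop: V_CC = I_B·R_B + V_BE, so I_B = (11 − 0.7)/120 kΩ = 0.0858 mA.
In the active region I_C = β·I_B = 120 × 0.0858 = 10.3 mA.
Collector loop: V_CE = V_CC − I_C·R_C = 11 − 10.3×0.56 = 5.23 V.
Since V_CE = 5.23 V > V_CE(sat) ≈ 0.2 V, the transistor is in the active region as assumed.

I_C ≈ 10 mA, V_CE ≈ 5.2 V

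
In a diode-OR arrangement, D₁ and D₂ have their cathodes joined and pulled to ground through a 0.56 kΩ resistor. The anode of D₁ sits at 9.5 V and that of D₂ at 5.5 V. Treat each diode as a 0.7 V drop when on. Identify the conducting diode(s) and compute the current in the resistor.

Assume both conduct. Then node N would need to be at both 9.5−0.7 = 8.8 V and 5.5−0.7 = 4.8 V, which is impossible.
Assume only D₁ conducts: V_N = 9.5 − 0.7 = 8.8 V, so I_R = 8.8/0.56 = 15.7 mA.
Check D₂: its anode-to-cathode voltage is 5.5 − 8.8 = -3.3 V < 0.7 V, so it is off. The assumption is consistent.

Only D₁ conducts; I_R ≈ 16 mA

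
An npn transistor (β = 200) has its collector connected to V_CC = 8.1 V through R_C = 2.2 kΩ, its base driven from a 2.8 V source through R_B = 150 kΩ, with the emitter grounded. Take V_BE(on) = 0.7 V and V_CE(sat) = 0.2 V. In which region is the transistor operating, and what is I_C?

active; I_C ≈ 2.8 mA

Assume active. Base-emitter loop: I_B = (V_BB − V_BE)/R_B = (2.8 − 0.7)/150 = 0.014 mA.
I_C = β·I_B = 200×0.014 = 2.8 mA.
V_CE = V_CC − I_C·R_C = 8.1 − 2.8×2.2 = 1.94 V > V_CE(sat), so the active-region assumption holds.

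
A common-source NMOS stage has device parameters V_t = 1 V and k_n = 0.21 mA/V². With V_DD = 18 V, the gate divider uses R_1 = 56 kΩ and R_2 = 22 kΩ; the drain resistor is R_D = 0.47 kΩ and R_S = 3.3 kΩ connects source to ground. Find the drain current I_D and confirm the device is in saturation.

V_G = V_DD·R_2/(R_1+R_2) = 18×22/78 = 5.08 V.
Assume saturation: I_D = (k_n/2)(V_GS − V_t)² with V_GS = V_G − I_D·R_S = 5.08 − 3.3·I_D.
Substituting gives 1.14·I_D² − 3.83·I_D + 1.75 = 0, with roots I_D = 0.545 or 2.8 mA.
The root I_D = 2.8 mA gives V_GS = -4.16 V ≤ V_t, so take I_D = 0.545 mA.
Then V_GS = 3.28 V and V_DS = V_DD − I_D(R_D+R_S) = 18 − 0.545×3.77 = 15.9 V.
Saturation requires V_DS ≥ V_GS − V_t = 2.28 V; 15.9 ≥ 2.28 ✓.

I_D ≈ 0.55 mA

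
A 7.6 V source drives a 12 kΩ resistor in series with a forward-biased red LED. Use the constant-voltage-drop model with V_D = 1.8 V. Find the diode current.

KVL around the loop: 7.6 = V_D + I·R = 1.8 + I × 12 kΩ.
So I = (7.6 − 1.8) / 12 kΩ = 5.8 / 12 = 0.483 mA.

I ≈ 0.48 mA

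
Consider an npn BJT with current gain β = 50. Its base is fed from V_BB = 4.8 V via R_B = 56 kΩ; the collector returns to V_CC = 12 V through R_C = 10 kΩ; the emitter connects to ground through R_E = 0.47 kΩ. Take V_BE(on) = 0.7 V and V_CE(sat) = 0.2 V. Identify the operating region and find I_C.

Assume active: I_B = (4.8 − 0.7)/(56 + 51×0.47) = 0.0513 mA, I_C = β·I_B = 2.56 mA.
Then V_CE = 12 − 2.56×10 − 2.61×0.47 = -14.9 V < 0.2 V — the active assumption fails.
Re-solve with V_CE = 0.2 V. KCL at the emitter: V_E/R_E = (V_BB−0.7−V_E)/R_B + (V_CC−0.2−V_E)/R_C, giving V_E = 0.558 V.
I_C = (V_CC − 0.2 − V_E)/R_C = (11.8 − 0.558)/10 = 1.12 mA.
Check: I_B = (4.1 − 0.558)/56 = 0.0632 mA, and β·I_B = 3.16 mA > I_C, confirming saturation.

saturation; I_C ≈ 1.1 mA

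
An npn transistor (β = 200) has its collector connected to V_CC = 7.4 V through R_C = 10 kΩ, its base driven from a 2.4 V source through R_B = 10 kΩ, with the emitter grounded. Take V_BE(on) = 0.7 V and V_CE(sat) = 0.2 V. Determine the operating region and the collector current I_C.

saturation; I_C ≈ 0.72 mA

Assume active: I_B = (2.4 − 0.7)/10 = 0.17 mA, giving I_C = β·I_B = 34 mA.
But then V_CE = 7.4 − 34×10 = -333 V < V_CE(sat) = 0.2 V — impossible in the active region.
So the transistor is saturated. With V_CE = 0.2 V, I_C = (V_CC − 0.2)/R_C = 7.2/10 = 0.72 mA.
Check: β·I_B = 34 mA > I_C = 0.72 mA, confirming saturation.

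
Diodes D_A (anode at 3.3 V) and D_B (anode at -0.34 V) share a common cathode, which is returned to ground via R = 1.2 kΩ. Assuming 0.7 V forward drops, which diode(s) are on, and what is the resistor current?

Assume both conduct. Then node N would need to be at both 3.3−0.7 = 2.6 V and -0.34−0.7 = -1.04 V, which is impossible.
Assume only D_A conducts: V_N = 3.3 − 0.7 = 2.6 V, so I_R = 2.6/1.2 = 2.17 mA.
Check D_B: its anode-to-cathode voltage is -0.34 − 2.6 = -2.94 V < 0.7 V, so it is off. The assumption is consistent.

Only D_A conducts; I_R ≈ 2.2 mA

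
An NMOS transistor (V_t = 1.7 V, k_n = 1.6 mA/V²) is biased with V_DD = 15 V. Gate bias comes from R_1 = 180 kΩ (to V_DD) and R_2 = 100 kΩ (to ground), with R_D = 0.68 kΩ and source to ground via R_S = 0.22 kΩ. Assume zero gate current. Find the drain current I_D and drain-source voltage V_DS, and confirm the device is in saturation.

V_G = V_DD·R_2/(R_1+R_2) = 15×100/280 = 5.36 V.
Assume saturation: I_D = (k_n/2)(V_GS − V_t)² with V_GS = V_G − I_D·R_S = 5.36 − 0.22·I_D.
Substituting gives 0.0387·I_D² − 2.29·I_D + 10.7 = 0, with roots I_D = 5.12 or 54 mA.
The root I_D = 54 mA gives V_GS = -6.51 V ≤ V_t, so take I_D = 5.12 mA.
Then V_GS = 4.23 V and V_DS = V_DD − I_D(R_D+R_S) = 15 − 5.12×0.9 = 10.4 V.
Saturation requires V_DS ≥ V_GS − V_t = 2.53 V; 10.4 ≥ 2.53 ✓.

I_D ≈ 5.1 mA, V_DS ≈ 10 V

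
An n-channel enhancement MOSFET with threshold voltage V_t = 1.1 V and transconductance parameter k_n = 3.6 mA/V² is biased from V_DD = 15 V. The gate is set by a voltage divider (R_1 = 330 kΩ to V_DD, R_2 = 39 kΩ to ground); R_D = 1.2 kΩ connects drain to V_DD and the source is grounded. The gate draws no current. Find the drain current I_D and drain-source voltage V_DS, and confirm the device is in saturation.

I_D ≈ 0.42 mA, V_DS ≈ 14 V

V_G = V_DD·R_2/(R_1+R_2) = 15×39/369 = 1.59 V. With the source grounded, V_GS = V_G = 1.59 V.
Assume saturation: I_D = (k_n/2)(V_GS − V_t)² = (3.6/2)×(1.59 − 1.1)² = 1.8×0.485² = 0.424 mA.
V_DS = V_DD − I_D·R_D = 15 − 0.424×1.2 = 14.5 V.
Saturation requires V_DS ≥ V_GS − V_t = 0.485 V; 14.5 ≥ 0.485 ✓.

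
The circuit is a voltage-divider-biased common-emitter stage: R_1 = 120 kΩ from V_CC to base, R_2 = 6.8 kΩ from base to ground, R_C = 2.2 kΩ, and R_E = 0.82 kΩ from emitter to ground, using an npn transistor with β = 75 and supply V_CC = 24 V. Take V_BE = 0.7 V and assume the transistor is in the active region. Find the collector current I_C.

I_C ≈ 0.64 mA

Thevenize the base divider: V_Th = V_CC·R_2/(R_1+R_2) = 24×6.8/127 = 1.29 V, R_Th = R_1‖R_2 = 6.44 kΩ.
Base-emitter loop: V_Th = I_B·R_Th + V_BE + (β+1)I_B·R_E, so I_B = (1.29 − 0.7) / (6.44 + 76×0.82) = 0.00854 mA.
I_C = β·I_B = 75×0.00854 = 0.64 mA, and I_E = (β+1)I_B = 0.649 mA.
V_CE = V_CC − I_C·R_C − I_E·R_E = 24 − 0.64×2.2 − 0.649×0.82 = 22.1 V.
V_CE = 22.1 V > 0.2 V confirms active-region operation.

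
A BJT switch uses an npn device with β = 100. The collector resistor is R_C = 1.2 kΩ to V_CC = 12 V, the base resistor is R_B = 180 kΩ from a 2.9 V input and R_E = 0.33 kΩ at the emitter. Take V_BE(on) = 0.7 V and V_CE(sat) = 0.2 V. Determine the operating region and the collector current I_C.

Assume active. Base-emitter loop: I_B = (V_BB − V_BE)/(R_B + (β+1)R_E) = (2.9 − 0.7)/(180 + 101×0.33) = 0.0103 mA.
I_C = β·I_B = 100×0.0103 = 1.03 mA.
V_CE = V_CC − I_C·R_C − I_E·R_E = 12 − 1.03×1.2 − 1.04×0.33 = 10.4 V > V_CE(sat), so the active-region assumption holds.

active; I_C ≈ 1 mA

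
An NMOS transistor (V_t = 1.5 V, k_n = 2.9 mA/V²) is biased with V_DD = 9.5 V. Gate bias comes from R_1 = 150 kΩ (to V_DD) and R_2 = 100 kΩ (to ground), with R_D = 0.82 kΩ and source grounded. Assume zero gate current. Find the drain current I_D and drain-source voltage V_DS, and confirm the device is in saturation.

V_G = V_DD·R_2/(R_1+R_2) = 9.5×100/250 = 3.8 V. With the source grounded, V_GS = V_G = 3.8 V.
Assume saturation: I_D = (k_n/2)(V_GS − V_t)² = (2.9/2)×(3.8 − 1.5)² = 1.45×2.3² = 7.67 mA.
V_DS = V_DD − I_D·R_D = 9.5 − 7.67×0.82 = 3.21 V.
Saturation requires V_DS ≥ V_GS − V_t = 2.3 V; 3.21 ≥ 2.3 ✓.

I_D ≈ 7.7 mA, V_DS ≈ 3.2 V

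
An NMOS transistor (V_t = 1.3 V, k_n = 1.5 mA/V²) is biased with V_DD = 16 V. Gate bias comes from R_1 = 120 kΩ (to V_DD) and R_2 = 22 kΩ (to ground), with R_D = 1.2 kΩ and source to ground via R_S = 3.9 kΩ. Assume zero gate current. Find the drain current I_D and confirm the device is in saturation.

V_G = V_DD·R_2/(R_1+R_2) = 16×22/142 = 2.48 V.
Assume saturation: I_D = (k_n/2)(V_GS − V_t)² with V_GS = V_G − I_D·R_S = 2.48 − 3.9·I_D.
Substituting gives 11.4·I_D² − 7.9·I_D + 1.04 = 0, with roots I_D = 0.178 or 0.515 mA.
The root I_D = 0.515 mA gives V_GS = 0.472 V ≤ V_t, so take I_D = 0.178 mA.
Then V_GS = 1.79 V and V_DS = V_DD − I_D(R_D+R_S) = 16 − 0.178×5.1 = 15.1 V.
Saturation requires V_DS ≥ V_GS − V_t = 0.487 V; 15.1 ≥ 0.487 ✓.

I_D ≈ 0.18 mA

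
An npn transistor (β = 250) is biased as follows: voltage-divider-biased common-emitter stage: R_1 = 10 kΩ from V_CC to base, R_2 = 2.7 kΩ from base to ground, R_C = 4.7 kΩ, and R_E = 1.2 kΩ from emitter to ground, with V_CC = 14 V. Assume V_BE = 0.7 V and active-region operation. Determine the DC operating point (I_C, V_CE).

Thevenize the base divider: V_Th = V_CC·R_2/(R_1+R_2) = 14×2.7/12.7 = 2.98 V, R_Th = R_1‖R_2 = 2.13 kΩ.
Base-emitter loop: V_Th = I_B·R_Th + V_BE + (β+1)I_B·R_E, so I_B = (2.98 − 0.7) / (2.13 + 251×1.2) = 0.0075 mA.
I_C = β·I_B = 250×0.0075 = 1.88 mA, and I_E = (β+1)I_B = 1.88 mA.
V_CE = V_CC − I_C·R_C − I_E·R_E = 14 − 1.88×4.7 − 1.88×1.2 = 2.92 V.
V_CE = 2.92 V > 0.2 V confirms active-region operation.

I_C ≈ 1.9 mA, V_CE ≈ 2.9 V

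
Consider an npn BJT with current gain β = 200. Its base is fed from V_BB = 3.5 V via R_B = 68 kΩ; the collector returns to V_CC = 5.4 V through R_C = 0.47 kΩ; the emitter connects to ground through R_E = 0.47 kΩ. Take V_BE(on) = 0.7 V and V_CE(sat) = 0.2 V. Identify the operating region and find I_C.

Assume active. Base-emitter loop: I_B = (V_BB − V_BE)/(R_B + (β+1)R_E) = (3.5 − 0.7)/(68 + 201×0.47) = 0.0172 mA.
I_C = β·I_B = 200×0.0172 = 3.45 mA.
V_CE = V_CC − I_C·R_C − I_E·R_E = 5.4 − 3.45×0.47 − 3.46×0.47 = 2.15 V > V_CE(sat), so the active-region assumption holds.

active; I_C ≈ 3.4 mA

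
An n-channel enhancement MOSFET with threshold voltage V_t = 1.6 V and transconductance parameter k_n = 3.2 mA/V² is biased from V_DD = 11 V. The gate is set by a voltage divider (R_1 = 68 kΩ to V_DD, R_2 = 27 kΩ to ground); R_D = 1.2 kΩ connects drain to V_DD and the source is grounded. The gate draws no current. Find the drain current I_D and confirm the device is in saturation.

I_D ≈ 3.7 mA

V_G = V_DD·R_2/(R_1+R_2) = 11×27/95 = 3.13 V. With the source grounded, V_GS = V_G = 3.13 V.
Assume saturation: I_D = (k_n/2)(V_GS − V_t)² = (3.2/2)×(3.13 − 1.6)² = 1.6×1.53² = 3.73 mA.
V_DS = V_DD − I_D·R_D = 11 − 3.73×1.2 = 6.53 V.
Saturation requires V_DS ≥ V_GS − V_t = 1.53 V; 6.53 ≥ 1.53 ✓.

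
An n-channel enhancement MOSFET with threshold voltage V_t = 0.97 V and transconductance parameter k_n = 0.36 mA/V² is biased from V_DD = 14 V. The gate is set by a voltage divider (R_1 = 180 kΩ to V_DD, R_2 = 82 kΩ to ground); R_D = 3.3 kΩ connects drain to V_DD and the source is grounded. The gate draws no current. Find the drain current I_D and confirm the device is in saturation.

V_G = V_DD·R_2/(R_1+R_2) = 14×82/262 = 4.38 V. With the source grounded, V_GS = V_G = 4.38 V.
Assume saturation: I_D = (k_n/2)(V_GS − V_t)² = (0.36/2)×(4.38 − 0.97)² = 0.18×3.41² = 2.1 mA.
V_DS = V_DD − I_D·R_D = 14 − 2.1×3.3 = 7.09 V.
Saturation requires V_DS ≥ V_GS − V_t = 3.41 V; 7.09 ≥ 3.41 ✓.

I_D ≈ 2.1 mA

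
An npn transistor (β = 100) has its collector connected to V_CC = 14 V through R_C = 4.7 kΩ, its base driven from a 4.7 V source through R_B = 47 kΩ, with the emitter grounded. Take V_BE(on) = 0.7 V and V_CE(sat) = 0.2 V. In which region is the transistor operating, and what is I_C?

Assume active: I_B = (4.7 − 0.7)/47 = 0.0851 mA, giving I_C = β·I_B = 8.51 mA.
But then V_CE = 14 − 8.51×4.7 = -26 V < V_CE(sat) = 0.2 V — impossible in the active region.
So the transistor is saturated. With V_CE = 0.2 V, I_C = (V_CC − 0.2)/R_C = 13.8/4.7 = 2.94 mA.
Check: β·I_B = 8.51 mA > I_C = 2.94 mA, confirming saturation.

saturation; I_C ≈ 2.9 mA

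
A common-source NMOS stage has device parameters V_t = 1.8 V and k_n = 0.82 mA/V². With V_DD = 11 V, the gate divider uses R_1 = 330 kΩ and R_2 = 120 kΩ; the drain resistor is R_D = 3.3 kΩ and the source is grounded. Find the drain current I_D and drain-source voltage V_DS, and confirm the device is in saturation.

V_G = V_DD·R_2/(R_1+R_2) = 11×120/450 = 2.93 V. With the source grounded, V_GS = V_G = 2.93 V.
Assume saturation: I_D = (k_n/2)(V_GS − V_t)² = (0.82/2)×(2.93 − 1.8)² = 0.41×1.13² = 0.527 mA.
V_DS = V_DD − I_D·R_D = 11 − 0.527×3.3 = 9.26 V.
Saturation requires V_DS ≥ V_GS − V_t = 1.13 V; 9.26 ≥ 1.13 ✓.

I_D ≈ 0.53 mA, V_DS ≈ 9.3 V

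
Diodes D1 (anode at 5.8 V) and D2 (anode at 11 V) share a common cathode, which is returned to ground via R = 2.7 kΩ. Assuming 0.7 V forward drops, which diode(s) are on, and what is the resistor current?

Only D2 conducts; I_R ≈ 3.8 mA

Assume both conduct. Then node N would need to be at both 5.8−0.7 = 5.1 V and 11−0.7 = 10.3 V, which is impossible.
Assume only D2 conducts: V_N = 11 − 0.7 = 10.3 V, so I_R = 10.3/2.7 = 3.81 mA.
Check D1: its anode-to-cathode voltage is 5.8 − 10.3 = -4.5 V < 0.7 V, so it is off. The assumption is consistent.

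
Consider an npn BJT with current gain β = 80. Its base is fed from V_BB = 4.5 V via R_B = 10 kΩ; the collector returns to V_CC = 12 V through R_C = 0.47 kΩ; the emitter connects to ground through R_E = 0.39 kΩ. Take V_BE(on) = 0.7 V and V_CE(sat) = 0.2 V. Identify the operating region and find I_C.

active; I_C ≈ 7.3 mA

Assume active. Base-emitter loop: I_B = (V_BB − V_BE)/(R_B + (β+1)R_E) = (4.5 − 0.7)/(10 + 81×0.39) = 0.0914 mA.
I_C = β·I_B = 80×0.0914 = 7.31 mA.
V_CE = V_CC − I_C·R_C − I_E·R_E = 12 − 7.31×0.47 − 7.4×0.39 = 5.68 V > V_CE(sat), so the active-region assumption holds.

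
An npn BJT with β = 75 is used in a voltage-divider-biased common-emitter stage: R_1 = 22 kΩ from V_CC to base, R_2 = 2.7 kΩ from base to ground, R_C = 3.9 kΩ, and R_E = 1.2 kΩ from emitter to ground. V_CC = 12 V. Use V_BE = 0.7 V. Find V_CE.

V_CE ≈ 9.5 V

Thevenize the base divider: V_Th = V_CC·R_2/(R_1+R_2) = 12×2.7/24.7 = 1.31 V, R_Th = R_1‖R_2 = 2.4 kΩ.
Base-emitter loop: V_Th = I_B·R_Th + V_BE + (β+1)I_B·R_E, so I_B = (1.31 − 0.7) / (2.4 + 76×1.2) = 0.00654 mA.
I_C = β·I_B = 75×0.00654 = 0.49 mA, and I_E = (β+1)I_B = 0.497 mA.
V_CE = V_CC − I_C·R_C − I_E·R_E = 12 − 0.49×3.9 − 0.497×1.2 = 9.49 V.
V_CE = 9.49 V > 0.2 V confirms active-region operation.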